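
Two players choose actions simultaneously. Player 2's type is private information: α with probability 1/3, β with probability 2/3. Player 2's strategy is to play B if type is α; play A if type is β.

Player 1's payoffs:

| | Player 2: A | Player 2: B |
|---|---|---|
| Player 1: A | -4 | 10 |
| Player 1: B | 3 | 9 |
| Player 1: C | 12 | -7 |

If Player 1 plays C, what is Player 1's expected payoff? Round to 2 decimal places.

5.67

E[C] = 1/3·(-7) + 2/3·12 = (-7/3) + 8 = 17/3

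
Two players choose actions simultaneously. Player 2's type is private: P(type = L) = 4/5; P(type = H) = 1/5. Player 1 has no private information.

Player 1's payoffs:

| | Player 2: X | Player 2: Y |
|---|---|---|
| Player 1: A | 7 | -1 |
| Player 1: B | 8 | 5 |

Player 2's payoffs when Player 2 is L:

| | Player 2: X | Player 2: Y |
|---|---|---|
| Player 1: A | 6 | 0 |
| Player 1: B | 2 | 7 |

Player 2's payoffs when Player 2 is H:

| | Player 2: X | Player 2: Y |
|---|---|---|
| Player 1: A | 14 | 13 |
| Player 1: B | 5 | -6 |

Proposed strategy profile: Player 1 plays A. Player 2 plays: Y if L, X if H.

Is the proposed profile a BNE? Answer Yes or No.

No

Player 1 plays A: E[A] = 4/5·(-1) + 1/5·(7) = 3/5; E[B] = 28/5. Not best-responding. ✗
Player 2 (type L), facing A: X gives 6, Y gives 0. Proposed Y is not best — profitable deviation exists. ✗
Player 2 (type H), facing A: X gives 14, Y gives 13. Proposed X is best. ✓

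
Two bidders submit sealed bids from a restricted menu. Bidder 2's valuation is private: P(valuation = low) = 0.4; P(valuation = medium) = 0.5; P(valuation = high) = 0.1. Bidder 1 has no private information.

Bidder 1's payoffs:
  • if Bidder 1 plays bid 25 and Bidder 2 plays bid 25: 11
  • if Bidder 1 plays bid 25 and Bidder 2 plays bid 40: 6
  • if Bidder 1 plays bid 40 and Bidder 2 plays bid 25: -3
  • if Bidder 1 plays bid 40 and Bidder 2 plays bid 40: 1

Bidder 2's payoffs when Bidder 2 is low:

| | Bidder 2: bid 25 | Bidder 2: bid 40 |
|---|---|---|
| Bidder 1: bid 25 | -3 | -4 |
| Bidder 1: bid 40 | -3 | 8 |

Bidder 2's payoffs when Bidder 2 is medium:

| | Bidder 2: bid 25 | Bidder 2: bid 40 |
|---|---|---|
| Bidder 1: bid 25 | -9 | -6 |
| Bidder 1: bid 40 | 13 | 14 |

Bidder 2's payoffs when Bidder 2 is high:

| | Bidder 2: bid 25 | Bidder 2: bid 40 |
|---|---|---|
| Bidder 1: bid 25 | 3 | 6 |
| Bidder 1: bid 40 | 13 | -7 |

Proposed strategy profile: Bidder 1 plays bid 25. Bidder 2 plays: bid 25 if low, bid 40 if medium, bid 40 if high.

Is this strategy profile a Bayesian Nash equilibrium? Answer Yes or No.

Yes

Bidder 1 plays bid 25: E[bid 25] = 0.4·(11) + 0.5·(6) + 0.1·(6) = 8; E[bid 40] = -0.6. Best-responding. ✓
Bidder 2 (valuation low), facing bid 25: bid 25 gives -3, bid 40 gives -4. Proposed bid 25 is best. ✓
Bidder 2 (valuation medium), facing bid 25: bid 25 gives -9, bid 40 gives -6. Proposed bid 40 is best. ✓
Bidder 2 (valuation high), facing bid 25: bid 25 gives 3, bid 40 gives 6. Proposed bid 40 is best. ✓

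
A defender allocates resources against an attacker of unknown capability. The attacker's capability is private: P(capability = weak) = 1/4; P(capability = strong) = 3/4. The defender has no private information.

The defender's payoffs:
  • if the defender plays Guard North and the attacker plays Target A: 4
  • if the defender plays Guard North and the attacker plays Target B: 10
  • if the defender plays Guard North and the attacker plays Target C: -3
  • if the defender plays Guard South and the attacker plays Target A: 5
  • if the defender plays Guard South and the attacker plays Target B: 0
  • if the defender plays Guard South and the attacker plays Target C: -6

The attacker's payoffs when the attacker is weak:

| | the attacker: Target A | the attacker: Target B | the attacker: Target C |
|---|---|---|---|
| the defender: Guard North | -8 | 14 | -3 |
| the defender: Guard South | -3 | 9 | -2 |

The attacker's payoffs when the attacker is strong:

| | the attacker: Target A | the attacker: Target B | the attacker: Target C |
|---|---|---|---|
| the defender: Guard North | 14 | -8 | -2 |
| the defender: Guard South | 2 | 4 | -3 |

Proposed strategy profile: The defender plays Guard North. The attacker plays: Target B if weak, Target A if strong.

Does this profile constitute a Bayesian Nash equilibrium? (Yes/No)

Yes

A profile is a BNE iff every type of every player is best-responding given beliefs about the other side.
The defender plays Guard North: E[Guard North] = 1/4·(10) + 3/4·(4) = 11/2; E[Guard South] = 15/4. Best-responding. ✓
The attacker (capability weak), facing Guard North: Target A gives -8, Target B gives 14, Target C gives -3. Proposed Target B is best. ✓
The attacker (capability strong), facing Guard North: Target A gives 14, Target B gives -8, Target C gives -2. Proposed Target A is best. ✓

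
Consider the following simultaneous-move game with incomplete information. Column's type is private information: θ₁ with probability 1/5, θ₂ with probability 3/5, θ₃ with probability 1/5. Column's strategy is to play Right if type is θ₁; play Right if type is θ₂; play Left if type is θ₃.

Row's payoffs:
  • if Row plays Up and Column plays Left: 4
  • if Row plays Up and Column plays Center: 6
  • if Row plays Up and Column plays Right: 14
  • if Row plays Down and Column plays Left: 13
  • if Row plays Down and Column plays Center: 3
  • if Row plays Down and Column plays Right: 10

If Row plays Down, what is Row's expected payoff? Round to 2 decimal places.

10.60

E[Down] = 1/5·10 + 3/5·10 + 1/5·13 = 2 + 6 + 13/5 = 53/5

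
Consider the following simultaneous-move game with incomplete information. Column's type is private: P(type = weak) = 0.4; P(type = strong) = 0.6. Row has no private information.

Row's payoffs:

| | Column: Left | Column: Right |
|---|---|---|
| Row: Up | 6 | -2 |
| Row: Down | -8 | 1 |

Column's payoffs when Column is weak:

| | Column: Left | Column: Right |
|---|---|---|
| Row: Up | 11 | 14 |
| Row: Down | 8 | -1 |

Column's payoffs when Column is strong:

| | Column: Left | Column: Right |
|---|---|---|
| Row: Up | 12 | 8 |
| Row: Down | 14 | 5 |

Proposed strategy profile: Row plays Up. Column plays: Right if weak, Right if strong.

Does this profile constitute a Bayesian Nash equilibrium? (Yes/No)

Row plays Up: E[Up] = 0.4·(-2) + 0.6·(-2) = -2; E[Down] = 1. Not best-responding. ✗
Column (type weak), facing Up: Left gives 11, Right gives 14. Proposed Right is best. ✓
Column (type strong), facing Up: Left gives 12, Right gives 8. Proposed Right is not best — profitable deviation exists. ✗

No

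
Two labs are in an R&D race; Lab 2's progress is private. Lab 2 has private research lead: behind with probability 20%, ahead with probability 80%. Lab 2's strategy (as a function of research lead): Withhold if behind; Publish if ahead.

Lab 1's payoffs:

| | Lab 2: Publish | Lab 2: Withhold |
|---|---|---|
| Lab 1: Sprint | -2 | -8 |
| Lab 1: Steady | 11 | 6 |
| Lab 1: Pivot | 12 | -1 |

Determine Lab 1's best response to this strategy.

Steady

Compute Lab 1's expected payoff for each action, taking the expectation over Lab 2's type.
E[Sprint] = 0.2·(-8) + 0.8·(-2) = -3.2
E[Steady] = 0.2·(6) + 0.8·(11) = 10
E[Pivot] = 0.2·(-1) + 0.8·(12) = 9.4
Best response: Steady (10 is the largest).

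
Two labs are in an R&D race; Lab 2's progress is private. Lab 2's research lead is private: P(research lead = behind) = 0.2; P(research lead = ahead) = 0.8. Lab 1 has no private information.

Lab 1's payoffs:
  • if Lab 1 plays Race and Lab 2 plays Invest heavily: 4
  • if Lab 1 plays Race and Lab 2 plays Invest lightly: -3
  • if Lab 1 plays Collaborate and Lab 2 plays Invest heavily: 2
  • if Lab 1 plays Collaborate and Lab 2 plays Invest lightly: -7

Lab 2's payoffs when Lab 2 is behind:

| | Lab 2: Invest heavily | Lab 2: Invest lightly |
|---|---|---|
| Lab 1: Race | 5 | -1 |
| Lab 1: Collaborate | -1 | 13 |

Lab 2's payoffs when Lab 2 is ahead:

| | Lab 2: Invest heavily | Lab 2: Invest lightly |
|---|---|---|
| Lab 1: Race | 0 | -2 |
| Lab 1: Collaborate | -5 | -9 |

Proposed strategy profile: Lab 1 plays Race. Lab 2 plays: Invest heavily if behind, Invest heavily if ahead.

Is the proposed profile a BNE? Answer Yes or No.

Yes

A profile is a BNE iff every type of every player is best-responding given beliefs about the other side.
Lab 1 plays Race: E[Race] = 0.2·(4) + 0.8·(4) = 4; E[Collaborate] = 2. Best-responding. ✓
Lab 2 (research lead behind), facing Race: Invest heavily gives 5, Invest lightly gives -1. Proposed Invest heavily is best. ✓
Lab 2 (research lead ahead), facing Race: Invest heavily gives 0, Invest lightly gives -2. Proposed Invest heavily is best. ✓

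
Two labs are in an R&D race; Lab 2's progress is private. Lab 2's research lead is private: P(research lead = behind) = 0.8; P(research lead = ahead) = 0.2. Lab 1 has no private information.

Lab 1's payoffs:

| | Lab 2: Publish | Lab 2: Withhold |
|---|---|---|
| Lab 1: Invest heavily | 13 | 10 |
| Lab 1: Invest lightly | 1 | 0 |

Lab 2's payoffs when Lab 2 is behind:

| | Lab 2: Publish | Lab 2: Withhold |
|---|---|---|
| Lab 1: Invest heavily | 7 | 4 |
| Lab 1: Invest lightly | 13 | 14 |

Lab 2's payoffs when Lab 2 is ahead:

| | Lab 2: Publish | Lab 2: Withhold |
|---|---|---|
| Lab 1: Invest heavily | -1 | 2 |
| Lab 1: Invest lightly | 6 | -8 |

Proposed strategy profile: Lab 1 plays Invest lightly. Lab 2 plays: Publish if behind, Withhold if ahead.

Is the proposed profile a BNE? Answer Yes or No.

Lab 1 plays Invest lightly: E[Invest lightly] = 0.8·(1) + 0.2·(0) = 0.8; E[Invest heavily] = 12.4. Not best-responding. ✗
Lab 2 (research lead behind), facing Invest lightly: Publish gives 13, Withhold gives 14. Proposed Publish is not best — profitable deviation exists. ✗
Lab 2 (research lead ahead), facing Invest lightly: Publish gives 6, Withhold gives -8. Proposed Withhold is not best — profitable deviation exists. ✗

No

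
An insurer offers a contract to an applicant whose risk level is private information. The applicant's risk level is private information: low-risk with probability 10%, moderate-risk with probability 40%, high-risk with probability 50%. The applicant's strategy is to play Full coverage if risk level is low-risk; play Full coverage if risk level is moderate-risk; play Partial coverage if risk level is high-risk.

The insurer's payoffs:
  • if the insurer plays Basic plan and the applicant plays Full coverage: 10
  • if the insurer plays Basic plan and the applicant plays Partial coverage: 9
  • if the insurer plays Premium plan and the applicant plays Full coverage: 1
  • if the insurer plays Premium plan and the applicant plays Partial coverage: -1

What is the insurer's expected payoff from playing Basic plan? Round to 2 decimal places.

9.50

Take the expectation over the applicant's risk level, weighting each type's action by its prior probability.
E[Basic plan] = 0.1·10 + 0.4·10 + 0.5·9 = 1 + 4 + 4.5 = 9.5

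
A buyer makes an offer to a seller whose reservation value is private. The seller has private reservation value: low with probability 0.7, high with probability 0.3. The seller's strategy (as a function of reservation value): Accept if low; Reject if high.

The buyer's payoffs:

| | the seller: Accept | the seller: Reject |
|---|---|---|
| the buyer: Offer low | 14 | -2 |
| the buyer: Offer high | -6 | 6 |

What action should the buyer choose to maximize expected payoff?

Offer low

E[Offer low] = 0.7·(14) + 0.3·(-2) = 9.2
E[Offer high] = 0.7·(-6) + 0.3·(6) = -2.4
Best response: Offer low (9.2 is the largest).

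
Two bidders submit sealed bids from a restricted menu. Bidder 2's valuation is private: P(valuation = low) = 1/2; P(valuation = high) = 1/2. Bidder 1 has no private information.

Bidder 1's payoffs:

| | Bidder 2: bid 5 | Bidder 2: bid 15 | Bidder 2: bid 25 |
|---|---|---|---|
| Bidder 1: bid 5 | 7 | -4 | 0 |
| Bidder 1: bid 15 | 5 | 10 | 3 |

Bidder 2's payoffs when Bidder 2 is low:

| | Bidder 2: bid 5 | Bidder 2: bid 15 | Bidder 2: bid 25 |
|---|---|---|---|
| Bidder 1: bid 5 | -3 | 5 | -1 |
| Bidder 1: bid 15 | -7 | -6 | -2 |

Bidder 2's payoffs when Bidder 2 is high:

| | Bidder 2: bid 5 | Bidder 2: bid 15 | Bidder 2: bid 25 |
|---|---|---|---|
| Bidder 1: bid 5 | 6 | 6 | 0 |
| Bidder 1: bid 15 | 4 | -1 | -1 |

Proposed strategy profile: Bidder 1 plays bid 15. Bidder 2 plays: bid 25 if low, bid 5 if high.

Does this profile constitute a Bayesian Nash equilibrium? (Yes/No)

Yes

A profile is a BNE iff every type of every player is best-responding given beliefs about the other side.
Bidder 1 plays bid 15: E[bid 15] = 1/2·(3) + 1/2·(5) = 4; E[bid 5] = 7/2. Best-responding. ✓
Bidder 2 (valuation low), facing bid 15: bid 5 gives -7, bid 15 gives -6, bid 25 gives -2. Proposed bid 25 is best. ✓
Bidder 2 (valuation high), facing bid 15: bid 5 gives 4, bid 15 gives -1, bid 25 gives -1. Proposed bid 5 is best. ✓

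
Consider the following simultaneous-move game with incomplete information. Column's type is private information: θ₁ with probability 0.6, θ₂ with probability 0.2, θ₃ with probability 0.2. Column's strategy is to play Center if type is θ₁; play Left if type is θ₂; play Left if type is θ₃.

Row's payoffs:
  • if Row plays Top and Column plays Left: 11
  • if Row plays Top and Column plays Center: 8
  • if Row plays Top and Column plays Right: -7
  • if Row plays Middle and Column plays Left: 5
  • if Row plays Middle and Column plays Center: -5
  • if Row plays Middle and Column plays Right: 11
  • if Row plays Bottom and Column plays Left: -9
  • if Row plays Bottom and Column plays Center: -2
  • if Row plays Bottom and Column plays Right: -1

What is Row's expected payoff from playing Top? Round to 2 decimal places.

E[Top] = 0.6·8 + 0.2·11 + 0.2·11 = 4.8 + 2.2 + 2.2 = 9.2

9.20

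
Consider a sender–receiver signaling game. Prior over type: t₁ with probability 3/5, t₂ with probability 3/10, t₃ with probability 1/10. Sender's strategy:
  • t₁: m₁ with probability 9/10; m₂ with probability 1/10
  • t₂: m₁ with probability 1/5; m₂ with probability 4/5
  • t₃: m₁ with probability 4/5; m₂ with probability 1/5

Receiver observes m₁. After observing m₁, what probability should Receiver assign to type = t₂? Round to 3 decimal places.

P(m₁) = (3/5)·(9/10) + (3/10)·(1/5) + (1/10)·(4/5) = 17/25
P(t₂ | m₁) = ((3/10)·(1/5)) / (17/25) = (3/50) / (17/25) = 3/34

0.088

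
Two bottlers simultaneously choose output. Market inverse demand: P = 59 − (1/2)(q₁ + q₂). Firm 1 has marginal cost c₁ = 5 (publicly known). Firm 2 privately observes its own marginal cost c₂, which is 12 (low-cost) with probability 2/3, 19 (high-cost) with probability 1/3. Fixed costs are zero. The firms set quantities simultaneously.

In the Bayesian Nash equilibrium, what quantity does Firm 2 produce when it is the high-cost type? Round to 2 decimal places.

18.89

Each type of Firm 2 best-responds to q₁; Firm 1 best-responds to the expected q₂ over Firm 2's types.
Firm 2 with cost c maximizes (59 − (1/2)(q₁+q₂) − c)·q₂, giving q₂(c) = (59 − c − (1/2)q₁).
E[c₂] = 2/3·12 + 1/3·19 = 14.3333
Firm 1's FOC against E[q₂] yields q₁ = (59 − 2·5 + E[c₂])/(3/2) = (59 − 10 + 14.3333)/(3/2) = 42.2222.
q₂(high-cost) = (59 − 19 − (1/2)·42.2222) = 18.8889.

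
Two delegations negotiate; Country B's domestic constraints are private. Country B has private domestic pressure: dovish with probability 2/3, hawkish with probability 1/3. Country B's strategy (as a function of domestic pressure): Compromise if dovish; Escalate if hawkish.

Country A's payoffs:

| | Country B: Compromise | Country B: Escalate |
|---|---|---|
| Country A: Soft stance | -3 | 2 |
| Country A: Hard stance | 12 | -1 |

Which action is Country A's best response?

Hard stance

E[Soft stance] = 2/3·(-3) + 1/3·(2) = -4/3
E[Hard stance] = 2/3·(12) + 1/3·(-1) = 23/3
Best response: Hard stance (23/3 is the largest).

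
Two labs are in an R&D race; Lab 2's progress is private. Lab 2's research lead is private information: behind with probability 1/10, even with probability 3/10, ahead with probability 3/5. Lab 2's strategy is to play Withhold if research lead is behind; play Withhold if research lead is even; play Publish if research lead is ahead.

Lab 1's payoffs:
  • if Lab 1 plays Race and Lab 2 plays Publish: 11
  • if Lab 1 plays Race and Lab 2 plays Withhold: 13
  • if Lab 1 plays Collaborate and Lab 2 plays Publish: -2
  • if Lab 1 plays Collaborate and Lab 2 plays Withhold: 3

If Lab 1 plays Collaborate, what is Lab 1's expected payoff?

E[Collaborate] = 1/10·3 + 3/10·3 + 3/5·(-2) = 3/10 + 9/10 + (-6/5) = 0

0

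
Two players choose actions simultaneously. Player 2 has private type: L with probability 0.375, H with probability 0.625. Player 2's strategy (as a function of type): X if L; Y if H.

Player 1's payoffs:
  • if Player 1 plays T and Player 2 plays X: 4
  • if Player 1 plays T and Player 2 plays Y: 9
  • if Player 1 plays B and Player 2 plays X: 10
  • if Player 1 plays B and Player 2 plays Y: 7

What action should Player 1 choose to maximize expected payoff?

E[T] = 0.375·(4) + 0.625·(9) = 7.125
E[B] = 0.375·(10) + 0.625·(7) = 8.125
Best response: B (8.125 is the largest).

B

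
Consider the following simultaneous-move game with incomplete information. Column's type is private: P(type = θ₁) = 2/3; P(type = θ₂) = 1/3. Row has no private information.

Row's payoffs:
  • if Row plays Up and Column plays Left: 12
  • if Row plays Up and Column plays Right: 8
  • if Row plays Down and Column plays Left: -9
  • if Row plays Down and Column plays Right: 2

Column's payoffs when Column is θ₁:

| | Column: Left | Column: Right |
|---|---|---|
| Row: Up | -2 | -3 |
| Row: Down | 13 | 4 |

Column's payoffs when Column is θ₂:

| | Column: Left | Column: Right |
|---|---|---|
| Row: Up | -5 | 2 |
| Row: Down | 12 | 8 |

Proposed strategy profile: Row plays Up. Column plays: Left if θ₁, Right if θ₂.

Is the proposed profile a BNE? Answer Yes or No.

Row plays Up: E[Up] = 2/3·(12) + 1/3·(8) = 32/3; E[Down] = -16/3. Best-responding. ✓
Column (type θ₁), facing Up: Left gives -2, Right gives -3. Proposed Left is best. ✓
Column (type θ₂), facing Up: Left gives -5, Right gives 2. Proposed Right is best. ✓

Yes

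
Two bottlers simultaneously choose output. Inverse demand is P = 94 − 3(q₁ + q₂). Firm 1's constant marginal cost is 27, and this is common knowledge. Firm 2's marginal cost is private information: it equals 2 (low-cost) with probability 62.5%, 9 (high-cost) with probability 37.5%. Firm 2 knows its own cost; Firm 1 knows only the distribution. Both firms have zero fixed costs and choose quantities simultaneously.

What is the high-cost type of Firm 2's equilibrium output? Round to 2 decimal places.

11.69

Firm 2 with cost c maximizes (94 − 3(q₁+q₂) − c)·q₂, giving q₂(c) = (94 − c − 3q₁)/6.
E[c₂] = 0.625·2 + 0.375·9 = 4.625
Firm 1's FOC against E[q₂] yields q₁ = (94 − 2·27 + E[c₂])/9 = (94 − 54 + 4.625)/9 = 4.95833.
q₂(high-cost) = (94 − 9 − 3·4.95833)/6 = 11.6875.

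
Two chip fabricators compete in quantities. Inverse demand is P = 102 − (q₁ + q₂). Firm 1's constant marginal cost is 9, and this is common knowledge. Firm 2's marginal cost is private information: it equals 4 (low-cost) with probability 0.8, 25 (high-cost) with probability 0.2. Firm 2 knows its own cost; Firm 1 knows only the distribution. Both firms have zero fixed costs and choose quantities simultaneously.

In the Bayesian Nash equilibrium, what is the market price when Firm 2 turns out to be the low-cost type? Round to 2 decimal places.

Each type of Firm 2 best-responds to q₁; Firm 1 best-responds to the expected q₂ over Firm 2's types.
Firm 2 with cost c maximizes (102 − (q₁+q₂) − c)·q₂, giving q₂(c) = (102 − c − q₁)/2.
E[c₂] = 0.8·4 + 0.2·25 = 8.2
Firm 1's FOC against E[q₂] yields q₁ = (102 − 2·9 + E[c₂])/3 = (102 − 18 + 8.2)/3 = 30.7333.
q₂(low-cost) = 33.6333, so P = 102 − (30.7333 + 33.6333) = 37.6333.

37.63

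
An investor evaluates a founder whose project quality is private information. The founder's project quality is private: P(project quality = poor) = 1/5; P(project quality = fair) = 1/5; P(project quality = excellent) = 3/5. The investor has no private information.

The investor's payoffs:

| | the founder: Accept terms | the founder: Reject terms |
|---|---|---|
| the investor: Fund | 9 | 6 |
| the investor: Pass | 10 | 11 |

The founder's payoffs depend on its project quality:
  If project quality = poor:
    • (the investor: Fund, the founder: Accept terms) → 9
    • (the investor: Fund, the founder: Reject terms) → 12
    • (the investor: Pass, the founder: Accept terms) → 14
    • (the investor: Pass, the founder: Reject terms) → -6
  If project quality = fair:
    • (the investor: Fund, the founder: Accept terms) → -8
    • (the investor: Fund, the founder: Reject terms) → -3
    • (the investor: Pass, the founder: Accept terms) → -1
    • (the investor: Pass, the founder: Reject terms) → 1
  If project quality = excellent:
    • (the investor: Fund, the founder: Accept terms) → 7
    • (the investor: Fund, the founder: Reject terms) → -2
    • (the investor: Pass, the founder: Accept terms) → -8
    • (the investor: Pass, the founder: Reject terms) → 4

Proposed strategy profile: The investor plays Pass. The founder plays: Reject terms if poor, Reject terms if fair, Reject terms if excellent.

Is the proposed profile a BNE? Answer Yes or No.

No

A profile is a BNE iff every type of every player is best-responding given beliefs about the other side.
The investor plays Pass: E[Pass] = 1/5·(11) + 1/5·(11) + 3/5·(11) = 11; E[Fund] = 6. Best-responding. ✓
The founder (project quality poor), facing Pass: Accept terms gives 14, Reject terms gives -6. Proposed Reject terms is not best — profitable deviation exists. ✗
The founder (project quality fair), facing Pass: Accept terms gives -1, Reject terms gives 1. Proposed Reject terms is best. ✓
The founder (project quality excellent), facing Pass: Accept terms gives -8, Reject terms gives 4. Proposed Reject terms is best. ✓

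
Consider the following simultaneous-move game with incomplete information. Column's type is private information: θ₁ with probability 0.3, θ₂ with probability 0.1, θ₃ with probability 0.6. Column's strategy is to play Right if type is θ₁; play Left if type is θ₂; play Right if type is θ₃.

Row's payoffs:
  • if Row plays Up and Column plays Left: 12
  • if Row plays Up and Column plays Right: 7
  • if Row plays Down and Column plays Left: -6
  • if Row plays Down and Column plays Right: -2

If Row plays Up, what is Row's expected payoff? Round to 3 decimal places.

7.500

E[Up] = 0.3·7 + 0.1·12 + 0.6·7 = 2.1 + 1.2 + 4.2 = 7.5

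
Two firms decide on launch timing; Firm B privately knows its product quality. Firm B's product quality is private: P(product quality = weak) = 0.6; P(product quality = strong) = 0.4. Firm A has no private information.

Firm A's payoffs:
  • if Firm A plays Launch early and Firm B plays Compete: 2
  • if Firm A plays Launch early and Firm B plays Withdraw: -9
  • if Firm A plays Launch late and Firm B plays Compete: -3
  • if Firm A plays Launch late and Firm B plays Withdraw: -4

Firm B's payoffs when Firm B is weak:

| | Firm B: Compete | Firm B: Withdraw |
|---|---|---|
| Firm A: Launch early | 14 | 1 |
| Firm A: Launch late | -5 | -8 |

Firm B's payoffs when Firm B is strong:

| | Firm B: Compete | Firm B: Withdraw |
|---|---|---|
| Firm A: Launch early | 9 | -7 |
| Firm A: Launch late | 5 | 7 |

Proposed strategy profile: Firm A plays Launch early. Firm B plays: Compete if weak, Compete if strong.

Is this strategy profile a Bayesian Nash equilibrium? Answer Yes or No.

Firm A plays Launch early: E[Launch early] = 0.6·(2) + 0.4·(2) = 2; E[Launch late] = -3. Best-responding. ✓
Firm B (product quality weak), facing Launch early: Compete gives 14, Withdraw gives 1. Proposed Compete is best. ✓
Firm B (product quality strong), facing Launch early: Compete gives 9, Withdraw gives -7. Proposed Compete is best. ✓

Yes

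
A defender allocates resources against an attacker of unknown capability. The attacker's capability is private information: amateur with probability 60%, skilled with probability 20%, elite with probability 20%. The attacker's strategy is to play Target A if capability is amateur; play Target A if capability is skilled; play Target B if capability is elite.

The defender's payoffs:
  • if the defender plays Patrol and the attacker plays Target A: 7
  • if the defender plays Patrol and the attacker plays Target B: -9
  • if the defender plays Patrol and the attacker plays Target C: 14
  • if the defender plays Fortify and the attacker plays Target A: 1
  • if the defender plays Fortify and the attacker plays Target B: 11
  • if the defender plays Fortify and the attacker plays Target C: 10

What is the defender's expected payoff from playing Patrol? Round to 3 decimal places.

Take the expectation over the attacker's capability, weighting each type's action by its prior probability.
E[Patrol] = 0.6·7 + 0.2·7 + 0.2·(-9) = 4.2 + 1.4 + (-1.8) = 3.8

3.800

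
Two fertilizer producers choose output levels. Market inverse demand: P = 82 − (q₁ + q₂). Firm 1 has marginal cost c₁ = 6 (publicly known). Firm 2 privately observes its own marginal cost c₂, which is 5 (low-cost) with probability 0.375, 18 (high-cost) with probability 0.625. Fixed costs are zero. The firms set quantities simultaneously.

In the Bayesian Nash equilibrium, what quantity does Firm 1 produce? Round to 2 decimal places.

Firm 2 with cost c maximizes (82 − (q₁+q₂) − c)·q₂, giving q₂(c) = (82 − c − q₁)/2.
E[c₂] = 0.375·5 + 0.625·18 = 13.125
Firm 1's FOC against E[q₂] yields q₁ = (82 − 2·6 + E[c₂])/3 = (82 − 12 + 13.125)/3 = 27.7083.

27.71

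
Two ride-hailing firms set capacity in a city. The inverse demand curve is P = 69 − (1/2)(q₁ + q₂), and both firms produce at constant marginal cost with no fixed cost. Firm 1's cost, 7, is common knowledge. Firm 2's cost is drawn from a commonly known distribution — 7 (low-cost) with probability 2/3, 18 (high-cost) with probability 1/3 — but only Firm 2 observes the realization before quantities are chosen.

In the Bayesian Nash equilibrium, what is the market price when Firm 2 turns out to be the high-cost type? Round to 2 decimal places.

32.56

Each type of Firm 2 best-responds to q₁; Firm 1 best-responds to the expected q₂ over Firm 2's types.
Firm 2 with cost c maximizes (69 − (1/2)(q₁+q₂) − c)·q₂, giving q₂(c) = (69 − c − (1/2)q₁).
E[c₂] = 2/3·7 + 1/3·18 = 10.6667
Firm 1's FOC against E[q₂] yields q₁ = (69 − 2·7 + E[c₂])/(3/2) = (69 − 14 + 10.6667)/(3/2) = 43.7778.
q₂(high-cost) = 29.1111, so P = 69 − (1/2)·(43.7778 + 29.1111) = 32.5556.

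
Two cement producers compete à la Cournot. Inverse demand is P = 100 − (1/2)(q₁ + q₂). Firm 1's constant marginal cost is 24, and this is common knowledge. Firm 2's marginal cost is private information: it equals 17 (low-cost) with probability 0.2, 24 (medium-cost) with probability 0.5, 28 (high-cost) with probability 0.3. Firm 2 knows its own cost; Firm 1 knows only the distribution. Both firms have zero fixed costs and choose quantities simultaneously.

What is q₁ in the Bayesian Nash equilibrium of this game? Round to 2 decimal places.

Type-c best response for Firm 2: q₂(c) = (100 − c) − q₁/2.
Firm 1 maximizes expected profit; its first-order condition is 100 − q₁ − (1/2)E[q₂] − 24 = 0.
Substituting E[q₂] and solving: E[c₂] = 23.8, so q₁ = (100 − 2·24 + 23.8)/(3/2) = 50.5333.

50.53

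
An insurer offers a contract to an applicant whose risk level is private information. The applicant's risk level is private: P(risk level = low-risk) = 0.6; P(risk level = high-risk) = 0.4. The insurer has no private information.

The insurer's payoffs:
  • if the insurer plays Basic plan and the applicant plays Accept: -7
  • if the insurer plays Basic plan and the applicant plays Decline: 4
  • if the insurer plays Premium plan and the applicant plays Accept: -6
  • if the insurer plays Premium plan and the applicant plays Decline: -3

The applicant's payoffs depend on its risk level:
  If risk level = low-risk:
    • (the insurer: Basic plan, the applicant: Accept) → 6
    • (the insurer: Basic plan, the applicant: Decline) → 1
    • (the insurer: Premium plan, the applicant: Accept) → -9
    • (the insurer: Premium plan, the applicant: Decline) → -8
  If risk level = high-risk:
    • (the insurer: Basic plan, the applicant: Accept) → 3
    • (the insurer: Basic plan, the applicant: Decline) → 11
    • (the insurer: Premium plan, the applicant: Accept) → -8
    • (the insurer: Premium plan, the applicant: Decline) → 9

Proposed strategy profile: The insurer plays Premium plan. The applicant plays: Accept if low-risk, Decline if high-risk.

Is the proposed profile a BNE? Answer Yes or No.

No

The insurer plays Premium plan: E[Premium plan] = 0.6·(-6) + 0.4·(-3) = -4.8; E[Basic plan] = -2.6. Not best-responding. ✗
The applicant (risk level low-risk), facing Premium plan: Accept gives -9, Decline gives -8. Proposed Accept is not best — profitable deviation exists. ✗
The applicant (risk level high-risk), facing Premium plan: Accept gives -8, Decline gives 9. Proposed Decline is best. ✓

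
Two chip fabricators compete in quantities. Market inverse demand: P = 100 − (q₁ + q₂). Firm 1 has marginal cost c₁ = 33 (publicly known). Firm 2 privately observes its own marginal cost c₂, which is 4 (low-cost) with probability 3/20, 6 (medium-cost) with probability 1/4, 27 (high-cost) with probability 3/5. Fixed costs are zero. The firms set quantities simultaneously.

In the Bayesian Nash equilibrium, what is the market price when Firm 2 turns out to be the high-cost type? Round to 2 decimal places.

Type-c best response for Firm 2: q₂(c) = (100 − c)/2 − q₁/2.
Firm 1 maximizes expected profit; its first-order condition is 100 − 2q₁ − E[q₂] − 33 = 0.
Substituting E[q₂] and solving: E[c₂] = 18.3, so q₁ = (100 − 2·33 + 18.3)/3 = 17.4333.
q₂(high-cost) = 27.7833, so P = 100 − (17.4333 + 27.7833) = 54.7833.

54.78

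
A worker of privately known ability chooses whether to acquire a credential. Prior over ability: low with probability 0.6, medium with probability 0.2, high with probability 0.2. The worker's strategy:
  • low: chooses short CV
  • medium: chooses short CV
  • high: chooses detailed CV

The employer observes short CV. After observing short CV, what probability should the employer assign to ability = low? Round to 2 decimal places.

Apply Bayes' rule using the sender's strategy as the likelihood.
P(short CV) = 0.6·1 + 0.2·1 + 0.2·0 = 0.8
P(low | short CV) = (0.6·1) / 0.8 = 0.6 / 0.8 = 0.75

0.75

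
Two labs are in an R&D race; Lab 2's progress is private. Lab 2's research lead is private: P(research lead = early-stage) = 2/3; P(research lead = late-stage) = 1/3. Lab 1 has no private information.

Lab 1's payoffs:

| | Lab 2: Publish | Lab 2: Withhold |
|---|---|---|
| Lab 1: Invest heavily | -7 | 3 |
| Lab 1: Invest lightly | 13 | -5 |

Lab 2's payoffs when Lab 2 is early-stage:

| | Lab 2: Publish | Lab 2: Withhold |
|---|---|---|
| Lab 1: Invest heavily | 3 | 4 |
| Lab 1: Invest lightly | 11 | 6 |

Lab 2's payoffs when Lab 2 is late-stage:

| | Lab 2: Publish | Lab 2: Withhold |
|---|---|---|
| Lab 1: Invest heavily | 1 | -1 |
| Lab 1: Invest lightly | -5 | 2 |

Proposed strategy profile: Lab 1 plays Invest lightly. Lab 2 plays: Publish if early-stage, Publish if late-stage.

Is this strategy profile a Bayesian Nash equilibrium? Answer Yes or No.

Lab 1 plays Invest lightly: E[Invest lightly] = 2/3·(13) + 1/3·(13) = 13; E[Invest heavily] = -7. Best-responding. ✓
Lab 2 (research lead early-stage), facing Invest lightly: Publish gives 11, Withhold gives 6. Proposed Publish is best. ✓
Lab 2 (research lead late-stage), facing Invest lightly: Publish gives -5, Withhold gives 2. Proposed Publish is not best — profitable deviation exists. ✗

No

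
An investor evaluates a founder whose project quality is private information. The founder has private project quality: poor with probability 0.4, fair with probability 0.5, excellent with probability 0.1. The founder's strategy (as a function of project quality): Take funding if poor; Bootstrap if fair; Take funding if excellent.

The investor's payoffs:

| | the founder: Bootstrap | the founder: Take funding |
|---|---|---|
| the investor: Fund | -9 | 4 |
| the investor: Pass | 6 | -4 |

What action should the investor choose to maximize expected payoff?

E[Fund] = 0.4·(4) + 0.5·(-9) + 0.1·(4) = -2.5
E[Pass] = 0.4·(-4) + 0.5·(6) + 0.1·(-4) = 1
Best response: Pass (1 is the largest).

Pass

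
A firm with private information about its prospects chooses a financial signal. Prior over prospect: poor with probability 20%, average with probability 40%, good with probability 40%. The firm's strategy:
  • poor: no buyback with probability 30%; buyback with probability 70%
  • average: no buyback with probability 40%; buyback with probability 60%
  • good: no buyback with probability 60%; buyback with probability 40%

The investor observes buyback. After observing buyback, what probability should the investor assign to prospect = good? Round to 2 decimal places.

0.30

Apply Bayes' rule using the sender's strategy as the likelihood.
P(buyback) = 0.2·0.7 + 0.4·0.6 + 0.4·0.4 = 0.54
P(good | buyback) = (0.4·0.4) / 0.54 = 0.16 / 0.54 = 0.296296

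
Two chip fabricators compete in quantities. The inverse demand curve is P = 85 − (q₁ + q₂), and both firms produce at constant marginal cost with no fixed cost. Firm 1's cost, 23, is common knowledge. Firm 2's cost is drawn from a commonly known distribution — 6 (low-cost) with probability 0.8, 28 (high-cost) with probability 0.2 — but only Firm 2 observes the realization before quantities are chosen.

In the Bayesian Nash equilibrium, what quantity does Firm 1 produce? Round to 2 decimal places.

Type-c best response for Firm 2: q₂(c) = (85 − c)/2 − q₁/2.
Firm 1 maximizes expected profit; its first-order condition is 85 − 2q₁ − E[q₂] − 23 = 0.
Substituting E[q₂] and solving: E[c₂] = 10.4, so q₁ = (85 − 2·23 + 10.4)/3 = 16.4667.

16.47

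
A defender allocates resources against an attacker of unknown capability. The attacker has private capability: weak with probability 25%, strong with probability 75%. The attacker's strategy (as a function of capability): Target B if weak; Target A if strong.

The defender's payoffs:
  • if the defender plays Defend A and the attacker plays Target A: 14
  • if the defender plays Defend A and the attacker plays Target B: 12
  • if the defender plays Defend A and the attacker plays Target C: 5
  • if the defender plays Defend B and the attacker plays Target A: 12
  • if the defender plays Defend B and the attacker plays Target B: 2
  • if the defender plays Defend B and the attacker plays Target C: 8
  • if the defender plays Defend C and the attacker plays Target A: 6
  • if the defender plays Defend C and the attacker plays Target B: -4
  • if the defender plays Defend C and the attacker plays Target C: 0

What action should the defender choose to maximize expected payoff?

Defend A

Compute the defender's expected payoff for each action, taking the expectation over the attacker's type.
E[Defend A] = 0.25·(12) + 0.75·(14) = 13.5
E[Defend B] = 0.25·(2) + 0.75·(12) = 9.5
E[Defend C] = 0.25·(-4) + 0.75·(6) = 3.5
Best response: Defend A (13.5 is the largest).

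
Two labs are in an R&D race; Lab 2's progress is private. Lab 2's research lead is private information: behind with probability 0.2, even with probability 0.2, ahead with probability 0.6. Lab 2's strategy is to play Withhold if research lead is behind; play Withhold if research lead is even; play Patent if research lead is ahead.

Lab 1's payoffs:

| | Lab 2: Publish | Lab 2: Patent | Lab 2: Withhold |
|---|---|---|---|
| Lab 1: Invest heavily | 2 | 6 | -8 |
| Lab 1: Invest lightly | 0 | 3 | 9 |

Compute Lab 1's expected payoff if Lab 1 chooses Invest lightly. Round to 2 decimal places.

Take the expectation over Lab 2's research lead, weighting each type's action by its prior probability.
E[Invest lightly] = 0.2·9 + 0.2·9 + 0.6·3 = 1.8 + 1.8 + 1.8 = 5.4

5.40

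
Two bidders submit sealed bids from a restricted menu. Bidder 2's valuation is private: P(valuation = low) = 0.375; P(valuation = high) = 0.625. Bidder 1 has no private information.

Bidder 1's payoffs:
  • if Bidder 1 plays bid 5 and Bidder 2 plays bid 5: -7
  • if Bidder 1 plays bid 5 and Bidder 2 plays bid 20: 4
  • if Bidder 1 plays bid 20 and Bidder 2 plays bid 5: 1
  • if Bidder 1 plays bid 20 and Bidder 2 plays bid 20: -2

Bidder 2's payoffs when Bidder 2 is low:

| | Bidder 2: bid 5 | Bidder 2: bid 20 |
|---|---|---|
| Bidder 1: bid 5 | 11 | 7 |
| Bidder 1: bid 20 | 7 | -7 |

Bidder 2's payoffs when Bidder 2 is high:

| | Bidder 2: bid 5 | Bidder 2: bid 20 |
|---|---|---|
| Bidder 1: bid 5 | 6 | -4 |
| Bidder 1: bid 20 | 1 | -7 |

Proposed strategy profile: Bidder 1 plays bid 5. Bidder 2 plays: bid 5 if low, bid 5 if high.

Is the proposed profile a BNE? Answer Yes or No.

No

Bidder 1 plays bid 5: E[bid 5] = 0.375·(-7) + 0.625·(-7) = -7; E[bid 20] = 1. Not best-responding. ✗
Bidder 2 (valuation low), facing bid 5: bid 5 gives 11, bid 20 gives 7. Proposed bid 5 is best. ✓
Bidder 2 (valuation high), facing bid 5: bid 5 gives 6, bid 20 gives -4. Proposed bid 5 is best. ✓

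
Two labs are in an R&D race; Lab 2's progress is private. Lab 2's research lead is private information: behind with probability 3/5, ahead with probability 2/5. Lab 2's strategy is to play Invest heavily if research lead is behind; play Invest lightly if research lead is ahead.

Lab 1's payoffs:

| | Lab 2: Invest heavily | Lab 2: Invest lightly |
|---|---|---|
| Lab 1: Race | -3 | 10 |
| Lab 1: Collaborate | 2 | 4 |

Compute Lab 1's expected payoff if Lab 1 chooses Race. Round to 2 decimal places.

E[Race] = 3/5·(-3) + 2/5·10 = (-9/5) + 4 = 11/5

2.20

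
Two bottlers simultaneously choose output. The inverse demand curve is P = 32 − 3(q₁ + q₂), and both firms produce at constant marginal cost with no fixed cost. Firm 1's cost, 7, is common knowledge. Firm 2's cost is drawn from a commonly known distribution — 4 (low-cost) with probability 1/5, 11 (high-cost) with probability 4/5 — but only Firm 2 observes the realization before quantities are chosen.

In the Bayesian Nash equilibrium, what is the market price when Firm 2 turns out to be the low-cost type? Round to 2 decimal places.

13.40

Type-c best response for Firm 2: q₂(c) = (32 − c)/6 − q₁/2.
Firm 1 maximizes expected profit; its first-order condition is 32 − 6q₁ − 3E[q₂] − 7 = 0.
Substituting E[q₂] and solving: E[c₂] = 9.6, so q₁ = (32 − 2·7 + 9.6)/9 = 3.06667.
q₂(low-cost) = 3.13333, so P = 32 − 3·(3.06667 + 3.13333) = 13.4.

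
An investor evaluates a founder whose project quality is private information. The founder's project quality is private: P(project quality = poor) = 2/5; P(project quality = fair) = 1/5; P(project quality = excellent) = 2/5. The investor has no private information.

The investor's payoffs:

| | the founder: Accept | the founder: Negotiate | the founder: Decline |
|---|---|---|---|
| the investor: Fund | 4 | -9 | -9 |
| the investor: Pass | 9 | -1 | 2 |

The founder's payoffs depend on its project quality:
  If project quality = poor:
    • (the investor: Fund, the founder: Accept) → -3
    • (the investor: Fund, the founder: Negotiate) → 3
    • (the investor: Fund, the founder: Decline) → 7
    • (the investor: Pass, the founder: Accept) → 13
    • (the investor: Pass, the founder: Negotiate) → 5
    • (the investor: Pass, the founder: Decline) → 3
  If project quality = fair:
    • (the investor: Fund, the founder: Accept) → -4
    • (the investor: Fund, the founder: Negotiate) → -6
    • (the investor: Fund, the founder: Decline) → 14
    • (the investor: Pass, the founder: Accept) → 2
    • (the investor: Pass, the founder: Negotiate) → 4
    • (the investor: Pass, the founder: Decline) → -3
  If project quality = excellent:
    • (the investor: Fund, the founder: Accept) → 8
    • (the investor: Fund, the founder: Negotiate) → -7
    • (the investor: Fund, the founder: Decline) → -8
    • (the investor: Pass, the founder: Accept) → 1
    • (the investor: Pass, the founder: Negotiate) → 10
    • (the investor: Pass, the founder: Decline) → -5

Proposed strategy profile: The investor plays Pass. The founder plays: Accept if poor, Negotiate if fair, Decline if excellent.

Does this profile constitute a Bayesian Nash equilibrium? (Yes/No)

No

The investor plays Pass: E[Pass] = 2/5·(9) + 1/5·(-1) + 2/5·(2) = 21/5; E[Fund] = -19/5. Best-responding. ✓
The founder (project quality poor), facing Pass: Accept gives 13, Negotiate gives 5, Decline gives 3. Proposed Accept is best. ✓
The founder (project quality fair), facing Pass: Accept gives 2, Negotiate gives 4, Decline gives -3. Proposed Negotiate is best. ✓
The founder (project quality excellent), facing Pass: Accept gives 1, Negotiate gives 10, Decline gives -5. Proposed Decline is not best — profitable deviation exists. ✗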